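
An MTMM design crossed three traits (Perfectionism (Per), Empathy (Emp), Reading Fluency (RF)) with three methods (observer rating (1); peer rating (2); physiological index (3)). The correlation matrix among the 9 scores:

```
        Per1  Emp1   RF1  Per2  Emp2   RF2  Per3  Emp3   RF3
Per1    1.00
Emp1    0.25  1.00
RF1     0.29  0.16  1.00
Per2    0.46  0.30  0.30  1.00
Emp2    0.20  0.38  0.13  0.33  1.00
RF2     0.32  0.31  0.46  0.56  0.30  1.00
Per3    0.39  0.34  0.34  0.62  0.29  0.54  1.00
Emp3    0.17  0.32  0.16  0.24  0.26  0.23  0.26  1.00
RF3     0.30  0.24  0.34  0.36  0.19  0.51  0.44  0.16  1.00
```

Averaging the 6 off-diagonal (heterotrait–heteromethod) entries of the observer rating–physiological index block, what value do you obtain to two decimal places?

0.26

HTHM values (method 1 × method 3): 0.17, 0.30, 0.34, 0.24, 0.34, 0.16; mean = 1.55/6 = 0.26.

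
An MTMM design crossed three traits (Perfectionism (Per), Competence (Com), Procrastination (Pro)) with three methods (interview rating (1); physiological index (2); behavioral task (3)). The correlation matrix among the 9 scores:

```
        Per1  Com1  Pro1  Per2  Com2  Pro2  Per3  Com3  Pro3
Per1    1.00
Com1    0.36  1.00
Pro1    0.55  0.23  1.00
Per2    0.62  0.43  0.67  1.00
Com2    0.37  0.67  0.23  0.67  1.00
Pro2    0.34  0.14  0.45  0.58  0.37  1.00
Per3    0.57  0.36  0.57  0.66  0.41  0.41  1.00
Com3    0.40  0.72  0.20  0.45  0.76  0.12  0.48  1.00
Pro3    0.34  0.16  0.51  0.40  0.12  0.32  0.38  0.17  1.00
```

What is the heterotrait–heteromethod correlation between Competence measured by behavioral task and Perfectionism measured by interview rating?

0.40

Different traits and methods: r(Com3, Per1) = 0.40.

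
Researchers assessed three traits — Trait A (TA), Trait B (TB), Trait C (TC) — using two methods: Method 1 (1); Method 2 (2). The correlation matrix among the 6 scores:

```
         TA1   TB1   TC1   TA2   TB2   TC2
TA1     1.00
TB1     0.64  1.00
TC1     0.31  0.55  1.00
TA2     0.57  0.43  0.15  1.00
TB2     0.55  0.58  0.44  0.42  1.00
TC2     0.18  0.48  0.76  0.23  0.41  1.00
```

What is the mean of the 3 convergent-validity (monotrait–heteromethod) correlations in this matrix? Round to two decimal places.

Convergent values: 0.57, 0.58, 0.76; mean = 1.91/3 = 0.64.

0.64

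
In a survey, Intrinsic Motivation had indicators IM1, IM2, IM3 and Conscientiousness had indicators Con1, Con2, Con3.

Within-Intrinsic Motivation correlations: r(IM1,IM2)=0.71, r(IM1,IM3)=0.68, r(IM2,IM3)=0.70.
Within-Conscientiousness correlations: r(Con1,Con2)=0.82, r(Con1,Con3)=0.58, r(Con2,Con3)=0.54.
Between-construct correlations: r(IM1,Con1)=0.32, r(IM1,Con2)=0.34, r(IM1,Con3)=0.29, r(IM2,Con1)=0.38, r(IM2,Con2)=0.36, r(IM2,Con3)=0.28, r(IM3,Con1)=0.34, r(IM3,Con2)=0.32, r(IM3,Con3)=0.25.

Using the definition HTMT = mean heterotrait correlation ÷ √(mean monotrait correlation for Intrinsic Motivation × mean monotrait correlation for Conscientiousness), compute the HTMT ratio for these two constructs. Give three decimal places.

0.477

Between-construct mean = 2.88/9 = 0.3200.
Mean within-IM = 2.09/3 = 0.6967; mean within-Con = 1.94/3 = 0.6467.
Geometric mean = √(0.6967 × 0.6467) = 0.6712.
HTMT = 0.3200 / 0.6712 = 0.477.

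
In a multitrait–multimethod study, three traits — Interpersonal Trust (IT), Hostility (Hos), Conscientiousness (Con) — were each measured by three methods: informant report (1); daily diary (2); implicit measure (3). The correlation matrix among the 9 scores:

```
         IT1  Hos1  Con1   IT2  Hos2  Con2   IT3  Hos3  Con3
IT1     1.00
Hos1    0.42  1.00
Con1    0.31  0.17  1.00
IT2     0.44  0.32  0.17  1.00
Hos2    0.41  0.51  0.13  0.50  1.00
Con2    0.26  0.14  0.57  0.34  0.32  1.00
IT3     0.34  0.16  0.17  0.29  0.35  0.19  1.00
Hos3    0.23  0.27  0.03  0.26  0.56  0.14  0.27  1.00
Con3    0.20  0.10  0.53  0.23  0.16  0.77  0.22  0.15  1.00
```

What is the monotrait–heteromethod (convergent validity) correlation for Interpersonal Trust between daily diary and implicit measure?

Same trait (IT), different methods: r(IT2, IT3) = 0.29.

0.29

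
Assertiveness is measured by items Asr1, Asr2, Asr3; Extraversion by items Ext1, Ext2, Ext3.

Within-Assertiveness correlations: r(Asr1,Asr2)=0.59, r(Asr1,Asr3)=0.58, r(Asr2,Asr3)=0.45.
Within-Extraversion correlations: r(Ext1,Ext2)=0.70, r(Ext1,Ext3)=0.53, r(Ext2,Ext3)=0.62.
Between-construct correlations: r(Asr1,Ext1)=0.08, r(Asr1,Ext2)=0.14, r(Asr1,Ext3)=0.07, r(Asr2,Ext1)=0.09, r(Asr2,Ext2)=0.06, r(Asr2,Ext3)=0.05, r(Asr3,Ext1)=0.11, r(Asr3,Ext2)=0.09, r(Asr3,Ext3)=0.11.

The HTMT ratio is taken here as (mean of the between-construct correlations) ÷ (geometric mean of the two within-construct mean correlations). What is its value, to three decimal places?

Mean between = 0.80/9 = 0.0889.
Mean within-Asr = 1.62/3 = 0.5400; mean within-Ext = 1.85/3 = 0.6167.
Geometric mean = √(0.5400 × 0.6167) = 0.5771.
HTMT = 0.0889 / 0.5771 = 0.154.

0.154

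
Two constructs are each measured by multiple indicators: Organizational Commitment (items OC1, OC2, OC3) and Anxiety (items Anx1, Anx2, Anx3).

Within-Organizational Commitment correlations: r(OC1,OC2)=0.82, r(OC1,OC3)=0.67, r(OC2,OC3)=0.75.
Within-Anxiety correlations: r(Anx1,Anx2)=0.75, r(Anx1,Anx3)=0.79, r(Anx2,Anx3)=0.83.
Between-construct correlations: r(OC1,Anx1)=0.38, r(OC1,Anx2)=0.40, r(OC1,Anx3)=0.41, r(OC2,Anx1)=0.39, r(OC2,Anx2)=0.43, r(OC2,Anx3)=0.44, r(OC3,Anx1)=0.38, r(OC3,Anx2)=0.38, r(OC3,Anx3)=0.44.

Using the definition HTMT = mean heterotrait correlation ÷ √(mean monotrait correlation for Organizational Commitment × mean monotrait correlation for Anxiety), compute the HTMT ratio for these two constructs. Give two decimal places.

Mean between = 3.65/9 = 0.4056.
Mean within-OC = 2.24/3 = 0.7467; mean within-Anx = 2.37/3 = 0.7900.
Geometric mean = √(0.7467 × 0.7900) = 0.7680.
HTMT = 0.4056 / 0.7680 = 0.53.

0.53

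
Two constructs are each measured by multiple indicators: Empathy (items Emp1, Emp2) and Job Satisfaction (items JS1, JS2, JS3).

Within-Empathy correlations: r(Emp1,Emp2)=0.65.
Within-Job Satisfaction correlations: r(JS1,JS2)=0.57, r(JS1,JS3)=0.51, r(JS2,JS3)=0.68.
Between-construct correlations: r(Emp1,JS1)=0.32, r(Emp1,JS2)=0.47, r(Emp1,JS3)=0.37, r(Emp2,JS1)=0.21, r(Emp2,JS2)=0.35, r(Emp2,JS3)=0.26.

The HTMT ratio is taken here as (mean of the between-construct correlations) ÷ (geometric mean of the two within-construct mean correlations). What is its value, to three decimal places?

0.534

Mean between = 1.98/6 = 0.3300.
Mean within-Emp = 0.65/1 = 0.6500; mean within-JS = 1.76/3 = 0.5867.
Geometric mean = √(0.6500 × 0.5867) = 0.6175.
HTMT = 0.3300 / 0.6175 = 0.534.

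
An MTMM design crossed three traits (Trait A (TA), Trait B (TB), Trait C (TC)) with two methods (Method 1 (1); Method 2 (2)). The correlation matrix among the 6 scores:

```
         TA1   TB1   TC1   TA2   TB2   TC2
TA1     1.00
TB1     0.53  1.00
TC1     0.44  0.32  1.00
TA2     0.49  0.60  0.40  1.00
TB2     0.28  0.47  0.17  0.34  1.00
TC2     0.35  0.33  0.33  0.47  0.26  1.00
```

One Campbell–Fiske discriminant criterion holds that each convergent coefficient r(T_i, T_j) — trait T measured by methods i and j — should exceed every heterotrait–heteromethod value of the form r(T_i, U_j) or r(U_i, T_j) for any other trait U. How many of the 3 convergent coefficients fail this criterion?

3

Checking each validity diagonal entry against its comparison values:
TA (methods 1·2): 0.49 vs {0.28, 0.60, 0.35, 0.40} → fail.
TB (methods 1·2): 0.47 vs {0.60, 0.28, 0.33, 0.17} → fail.
TC (methods 1·2): 0.33 vs {0.40, 0.35, 0.17, 0.33} → fail.
3 of 3 fail.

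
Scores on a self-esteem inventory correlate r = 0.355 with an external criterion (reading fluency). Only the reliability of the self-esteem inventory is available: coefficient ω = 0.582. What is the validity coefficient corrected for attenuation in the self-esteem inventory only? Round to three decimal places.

0.465

Single correction: r_c = r_obs / √r_xx = 0.355 / √0.582 = 0.355 / 0.7629 ≈ 0.465.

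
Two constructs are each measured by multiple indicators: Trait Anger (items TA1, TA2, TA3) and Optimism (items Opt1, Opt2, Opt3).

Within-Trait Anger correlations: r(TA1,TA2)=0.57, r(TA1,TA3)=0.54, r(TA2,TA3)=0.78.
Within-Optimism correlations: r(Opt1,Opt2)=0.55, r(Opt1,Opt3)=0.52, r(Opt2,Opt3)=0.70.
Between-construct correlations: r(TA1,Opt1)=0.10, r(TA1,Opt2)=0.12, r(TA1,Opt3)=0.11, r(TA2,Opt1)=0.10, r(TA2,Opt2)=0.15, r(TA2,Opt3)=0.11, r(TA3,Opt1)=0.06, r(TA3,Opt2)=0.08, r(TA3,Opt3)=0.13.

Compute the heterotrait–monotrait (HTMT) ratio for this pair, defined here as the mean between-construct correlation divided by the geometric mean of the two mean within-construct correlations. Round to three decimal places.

Mean heterotrait r = 0.96/9 = 0.1067.
Mean within-TA = 1.89/3 = 0.6300; mean within-Opt = 1.77/3 = 0.5900.
Geometric mean = √(0.6300 × 0.5900) = 0.6097.
HTMT = 0.1067 / 0.6097 = 0.175.

0.175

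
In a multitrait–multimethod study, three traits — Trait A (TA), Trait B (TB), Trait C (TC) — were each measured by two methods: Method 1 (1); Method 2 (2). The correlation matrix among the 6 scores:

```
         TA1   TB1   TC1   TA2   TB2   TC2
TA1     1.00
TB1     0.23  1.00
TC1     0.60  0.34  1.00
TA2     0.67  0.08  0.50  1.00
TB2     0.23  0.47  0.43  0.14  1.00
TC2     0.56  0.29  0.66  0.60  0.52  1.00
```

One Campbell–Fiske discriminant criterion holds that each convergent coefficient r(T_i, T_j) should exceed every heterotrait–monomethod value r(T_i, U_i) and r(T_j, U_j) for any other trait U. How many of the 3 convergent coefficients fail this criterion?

1

Convergent coefficients and their comparison sets:
TA (methods 1·2): 0.67 vs {0.23, 0.14, 0.60, 0.60} → pass.
TB (methods 1·2): 0.47 vs {0.23, 0.14, 0.34, 0.52} → fail.
TC (methods 1·2): 0.66 vs {0.60, 0.60, 0.34, 0.52} → pass.
1 of 3 fail.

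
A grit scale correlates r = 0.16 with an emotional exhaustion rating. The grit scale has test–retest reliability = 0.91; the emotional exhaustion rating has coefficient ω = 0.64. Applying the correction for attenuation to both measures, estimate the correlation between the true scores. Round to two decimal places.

r_true = r_obs / √(r_xx · r_yy) = 0.16 / √(0.91 × 0.64) = 0.16 / √0.5824 = 0.16 / 0.7632 ≈ 0.21.

0.21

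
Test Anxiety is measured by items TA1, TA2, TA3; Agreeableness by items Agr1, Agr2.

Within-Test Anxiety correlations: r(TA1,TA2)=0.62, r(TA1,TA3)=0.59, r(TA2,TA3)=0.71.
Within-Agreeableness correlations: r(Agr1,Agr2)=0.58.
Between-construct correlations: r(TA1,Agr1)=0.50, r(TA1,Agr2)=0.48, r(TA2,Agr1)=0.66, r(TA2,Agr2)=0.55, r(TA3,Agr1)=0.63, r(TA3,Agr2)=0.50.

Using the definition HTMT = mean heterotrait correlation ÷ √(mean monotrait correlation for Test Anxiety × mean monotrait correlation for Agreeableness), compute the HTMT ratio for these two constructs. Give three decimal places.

0.908

Mean between = 3.32/6 = 0.5533.
Mean within-TA = 1.92/3 = 0.6400; mean within-Agr = 0.58/1 = 0.5800.
Geometric mean = √(0.6400 × 0.5800) = 0.6093.
HTMT = 0.5533 / 0.6093 = 0.908.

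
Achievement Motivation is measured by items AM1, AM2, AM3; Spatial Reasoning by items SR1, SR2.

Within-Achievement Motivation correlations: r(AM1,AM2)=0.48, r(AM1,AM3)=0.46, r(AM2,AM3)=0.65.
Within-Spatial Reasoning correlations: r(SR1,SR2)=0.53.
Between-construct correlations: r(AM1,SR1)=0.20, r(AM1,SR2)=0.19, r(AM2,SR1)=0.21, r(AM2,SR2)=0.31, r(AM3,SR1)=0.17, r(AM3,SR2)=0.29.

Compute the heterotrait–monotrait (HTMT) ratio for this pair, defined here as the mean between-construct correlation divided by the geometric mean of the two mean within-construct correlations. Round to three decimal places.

0.431

Mean heterotrait r = 1.37/6 = 0.2283.
Mean within-AM = 1.59/3 = 0.5300; mean within-SR = 0.53/1 = 0.5300.
Geometric mean = √(0.5300 × 0.5300) = 0.5300.
HTMT = 0.2283 / 0.5300 = 0.431.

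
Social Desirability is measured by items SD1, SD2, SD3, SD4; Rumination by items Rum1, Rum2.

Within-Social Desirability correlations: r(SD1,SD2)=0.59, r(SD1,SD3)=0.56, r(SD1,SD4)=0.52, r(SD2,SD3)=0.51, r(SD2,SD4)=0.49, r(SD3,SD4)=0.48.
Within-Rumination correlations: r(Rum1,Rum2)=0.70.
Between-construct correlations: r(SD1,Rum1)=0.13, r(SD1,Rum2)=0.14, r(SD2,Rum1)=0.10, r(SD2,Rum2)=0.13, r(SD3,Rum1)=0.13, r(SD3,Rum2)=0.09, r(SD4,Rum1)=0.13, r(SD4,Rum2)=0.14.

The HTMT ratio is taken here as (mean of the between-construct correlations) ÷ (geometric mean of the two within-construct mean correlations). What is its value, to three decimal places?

Between-construct mean = 0.99/8 = 0.1238.
Mean within-SD = 3.15/6 = 0.5250; mean within-Rum = 0.70/1 = 0.7000.
Geometric mean = √(0.5250 × 0.7000) = 0.6062.
HTMT = 0.1238 / 0.6062 = 0.204.

0.204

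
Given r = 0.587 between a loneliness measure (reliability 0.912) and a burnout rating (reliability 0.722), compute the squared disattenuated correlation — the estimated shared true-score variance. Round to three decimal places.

0.523

Disattenuated r = 0.587 / √(0.912 × 0.722) = 0.587 / 0.8115 = 0.7234.
Shared true-score variance = 0.7234² = 0.5233 ≈ 0.523.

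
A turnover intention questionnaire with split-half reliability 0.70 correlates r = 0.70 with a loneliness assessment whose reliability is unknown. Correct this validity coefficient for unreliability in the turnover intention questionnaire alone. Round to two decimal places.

0.84

Single correction: r_c = r_obs / √r_xx = 0.70 / √0.70 = 0.70 / 0.8367 ≈ 0.84.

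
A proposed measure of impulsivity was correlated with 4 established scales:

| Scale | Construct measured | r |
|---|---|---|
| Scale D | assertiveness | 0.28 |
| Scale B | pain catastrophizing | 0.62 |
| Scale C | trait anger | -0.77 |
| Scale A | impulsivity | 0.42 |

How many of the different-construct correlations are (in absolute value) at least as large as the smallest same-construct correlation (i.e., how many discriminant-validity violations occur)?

2

Convergent (same construct = impulsivity): Scale A.
Smallest convergent = 0.42. Discriminant |r|: 0.28, 0.62, 0.77; count ≥ 0.42 → 2.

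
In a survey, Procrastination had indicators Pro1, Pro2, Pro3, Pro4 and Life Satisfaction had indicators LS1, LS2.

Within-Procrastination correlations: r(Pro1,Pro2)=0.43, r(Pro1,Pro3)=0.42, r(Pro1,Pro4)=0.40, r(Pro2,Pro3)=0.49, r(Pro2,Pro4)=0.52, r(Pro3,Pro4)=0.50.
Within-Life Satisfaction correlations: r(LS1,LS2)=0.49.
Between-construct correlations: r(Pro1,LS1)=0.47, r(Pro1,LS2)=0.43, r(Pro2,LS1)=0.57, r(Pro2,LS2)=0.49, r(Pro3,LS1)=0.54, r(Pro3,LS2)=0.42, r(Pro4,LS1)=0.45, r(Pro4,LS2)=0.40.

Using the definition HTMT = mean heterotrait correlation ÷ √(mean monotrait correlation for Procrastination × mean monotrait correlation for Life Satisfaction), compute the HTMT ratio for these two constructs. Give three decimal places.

Mean heterotrait r = 3.77/8 = 0.4713.
Mean within-Pro = 2.76/6 = 0.4600; mean within-LS = 0.49/1 = 0.4900.
Geometric mean = √(0.4600 × 0.4900) = 0.4748.
HTMT = 0.4713 / 0.4748 = 0.993.

0.993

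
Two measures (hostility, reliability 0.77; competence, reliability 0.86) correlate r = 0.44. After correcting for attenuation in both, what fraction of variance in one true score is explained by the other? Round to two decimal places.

0.29

Disattenuated r = 0.44 / √(0.77 × 0.86) = 0.44 / 0.8138 = 0.5407.
Shared true-score variance = 0.5407² = 0.2924 ≈ 0.29.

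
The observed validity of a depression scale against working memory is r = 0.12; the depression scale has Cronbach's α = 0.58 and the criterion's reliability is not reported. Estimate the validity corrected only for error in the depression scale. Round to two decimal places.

Single correction: r_c = r_obs / √r_xx = 0.12 / √0.58 = 0.12 / 0.7616 ≈ 0.16.

0.16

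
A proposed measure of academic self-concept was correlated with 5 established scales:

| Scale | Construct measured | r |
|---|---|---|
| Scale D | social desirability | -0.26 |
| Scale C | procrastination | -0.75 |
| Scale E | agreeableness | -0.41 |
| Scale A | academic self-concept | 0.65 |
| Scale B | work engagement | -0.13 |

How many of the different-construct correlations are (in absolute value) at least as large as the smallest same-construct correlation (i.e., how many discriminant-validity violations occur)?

1

Convergent (same construct = academic self-concept): Scale A.
Smallest convergent = 0.65. Discriminant |r|: 0.26, 0.75, 0.41, 0.13; count ≥ 0.65 → 1.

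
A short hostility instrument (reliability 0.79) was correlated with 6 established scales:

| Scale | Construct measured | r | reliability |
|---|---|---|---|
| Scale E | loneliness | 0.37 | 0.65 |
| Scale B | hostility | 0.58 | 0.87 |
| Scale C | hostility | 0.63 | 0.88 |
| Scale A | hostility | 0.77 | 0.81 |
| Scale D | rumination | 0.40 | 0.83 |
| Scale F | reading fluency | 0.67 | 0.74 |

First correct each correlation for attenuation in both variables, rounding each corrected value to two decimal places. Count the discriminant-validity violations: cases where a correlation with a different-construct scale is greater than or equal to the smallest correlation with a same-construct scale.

Disattenuated r (r / √(r_scale · r_new)):
  Scale E (disc): 0.37 / √(0.65·0.79) = 0.52
  Scale B (conv): 0.58 / √(0.87·0.79) = 0.70
  Scale C (conv): 0.63 / √(0.88·0.79) = 0.76
  Scale A (conv): 0.77 / √(0.81·0.79) = 0.96
  Scale D (disc): 0.40 / √(0.83·0.79) = 0.49
  Scale F (disc): 0.67 / √(0.74·0.79) = 0.88
Smallest convergent = 0.70. Discriminant values: 0.52, 0.49, 0.88; count ≥ 0.70 → 1.

1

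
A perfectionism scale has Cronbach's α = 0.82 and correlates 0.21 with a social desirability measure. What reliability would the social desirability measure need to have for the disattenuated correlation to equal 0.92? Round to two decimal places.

r_true = r_obs / √(r_xx · r_yy) ⇒ 0.92 = 0.21 / √(0.82 · r_yy).
√(0.82 · r_yy) = 0.21 / 0.92 = 0.2283; 0.82 · r_yy = 0.0521; r_yy = 0.0521 / 0.82 ≈ 0.06.

0.06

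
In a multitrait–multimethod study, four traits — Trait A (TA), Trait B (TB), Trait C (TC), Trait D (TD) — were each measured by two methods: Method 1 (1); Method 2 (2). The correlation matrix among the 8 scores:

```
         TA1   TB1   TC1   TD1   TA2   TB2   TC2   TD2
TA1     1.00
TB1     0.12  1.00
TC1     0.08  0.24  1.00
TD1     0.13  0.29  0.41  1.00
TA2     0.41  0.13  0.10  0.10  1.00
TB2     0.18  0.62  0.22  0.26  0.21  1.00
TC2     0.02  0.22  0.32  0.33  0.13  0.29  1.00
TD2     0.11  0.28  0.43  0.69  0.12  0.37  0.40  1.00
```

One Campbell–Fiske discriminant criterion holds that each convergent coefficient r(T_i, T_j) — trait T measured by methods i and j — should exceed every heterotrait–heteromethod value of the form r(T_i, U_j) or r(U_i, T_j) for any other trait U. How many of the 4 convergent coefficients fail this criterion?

1

Convergent coefficients and their comparison sets:
TA (methods 1·2): 0.41 vs {0.18, 0.13, 0.02, 0.10, 0.11, 0.10} → pass.
TB (methods 1·2): 0.62 vs {0.13, 0.18, 0.22, 0.22, 0.28, 0.26} → pass.
TC (methods 1·2): 0.32 vs {0.10, 0.02, 0.22, 0.22, 0.43, 0.33} → fail.
TD (methods 1·2): 0.69 vs {0.10, 0.11, 0.26, 0.28, 0.33, 0.43} → pass.
1 of 4 fail.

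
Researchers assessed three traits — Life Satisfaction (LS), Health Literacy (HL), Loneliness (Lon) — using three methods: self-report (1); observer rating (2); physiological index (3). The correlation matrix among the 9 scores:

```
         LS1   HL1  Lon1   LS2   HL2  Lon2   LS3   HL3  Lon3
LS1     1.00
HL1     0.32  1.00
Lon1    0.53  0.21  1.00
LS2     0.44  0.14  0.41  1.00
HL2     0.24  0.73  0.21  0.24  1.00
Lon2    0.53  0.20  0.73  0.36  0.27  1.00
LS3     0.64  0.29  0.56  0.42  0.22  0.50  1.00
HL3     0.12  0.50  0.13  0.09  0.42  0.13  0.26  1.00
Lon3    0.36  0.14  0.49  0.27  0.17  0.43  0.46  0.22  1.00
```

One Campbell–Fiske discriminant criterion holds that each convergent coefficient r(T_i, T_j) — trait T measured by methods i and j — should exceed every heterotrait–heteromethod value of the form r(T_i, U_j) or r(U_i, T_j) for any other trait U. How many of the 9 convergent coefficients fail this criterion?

Convergent coefficients and their comparison sets:
LS (methods 1·2): 0.44 vs {0.24, 0.14, 0.53, 0.41} → fail.
LS (methods 1·3): 0.64 vs {0.12, 0.29, 0.36, 0.56} → pass.
LS (methods 2·3): 0.42 vs {0.09, 0.22, 0.27, 0.50} → fail.
HL (methods 1·2): 0.73 vs {0.14, 0.24, 0.20, 0.21} → pass.
HL (methods 1·3): 0.50 vs {0.29, 0.12, 0.14, 0.13} → pass.
HL (methods 2·3): 0.42 vs {0.22, 0.09, 0.17, 0.13} → pass.
Lon (methods 1·2): 0.73 vs {0.41, 0.53, 0.21, 0.20} → pass.
Lon (methods 1·3): 0.49 vs {0.56, 0.36, 0.13, 0.14} → fail.
Lon (methods 2·3): 0.43 vs {0.50, 0.27, 0.13, 0.17} → fail.
4 of 9 fail.

4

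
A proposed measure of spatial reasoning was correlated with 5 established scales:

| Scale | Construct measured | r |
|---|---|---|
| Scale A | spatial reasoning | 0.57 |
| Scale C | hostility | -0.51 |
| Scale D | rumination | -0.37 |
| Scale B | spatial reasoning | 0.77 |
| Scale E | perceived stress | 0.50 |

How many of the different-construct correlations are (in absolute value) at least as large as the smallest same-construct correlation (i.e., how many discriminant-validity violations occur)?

0

Convergent (same construct = spatial reasoning): Scale A, Scale B.
Smallest convergent = 0.57. Discriminant |r|: 0.51, 0.37, 0.50; count ≥ 0.57 → 0.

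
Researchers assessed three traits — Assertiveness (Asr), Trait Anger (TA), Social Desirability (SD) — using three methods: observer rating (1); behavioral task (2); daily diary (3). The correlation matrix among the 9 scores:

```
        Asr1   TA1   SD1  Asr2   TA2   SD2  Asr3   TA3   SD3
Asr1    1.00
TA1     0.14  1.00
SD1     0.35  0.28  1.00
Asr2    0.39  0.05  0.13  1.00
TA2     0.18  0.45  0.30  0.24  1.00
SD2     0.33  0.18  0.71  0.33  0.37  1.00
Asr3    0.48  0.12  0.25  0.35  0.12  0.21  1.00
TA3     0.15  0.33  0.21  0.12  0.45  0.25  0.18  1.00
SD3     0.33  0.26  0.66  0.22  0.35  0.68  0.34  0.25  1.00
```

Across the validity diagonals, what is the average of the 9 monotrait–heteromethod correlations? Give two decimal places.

0.50

Convergent values: 0.39, 0.48, 0.35, 0.45, 0.33, 0.45, 0.71, 0.66, 0.68; mean = 4.50/9 = 0.50.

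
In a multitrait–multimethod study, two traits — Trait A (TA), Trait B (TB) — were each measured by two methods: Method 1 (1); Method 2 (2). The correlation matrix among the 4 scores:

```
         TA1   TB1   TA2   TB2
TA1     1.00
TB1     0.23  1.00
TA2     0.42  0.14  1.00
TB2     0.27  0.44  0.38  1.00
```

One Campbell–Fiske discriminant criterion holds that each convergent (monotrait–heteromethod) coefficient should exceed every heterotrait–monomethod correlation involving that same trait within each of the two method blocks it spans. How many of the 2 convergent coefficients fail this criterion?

0

Each convergent coefficient versus the relevant comparison correlations:
TA (methods 1·2): 0.42 vs {0.23, 0.38} → pass.
TB (methods 1·2): 0.44 vs {0.23, 0.38} → pass.
0 of 2 fail.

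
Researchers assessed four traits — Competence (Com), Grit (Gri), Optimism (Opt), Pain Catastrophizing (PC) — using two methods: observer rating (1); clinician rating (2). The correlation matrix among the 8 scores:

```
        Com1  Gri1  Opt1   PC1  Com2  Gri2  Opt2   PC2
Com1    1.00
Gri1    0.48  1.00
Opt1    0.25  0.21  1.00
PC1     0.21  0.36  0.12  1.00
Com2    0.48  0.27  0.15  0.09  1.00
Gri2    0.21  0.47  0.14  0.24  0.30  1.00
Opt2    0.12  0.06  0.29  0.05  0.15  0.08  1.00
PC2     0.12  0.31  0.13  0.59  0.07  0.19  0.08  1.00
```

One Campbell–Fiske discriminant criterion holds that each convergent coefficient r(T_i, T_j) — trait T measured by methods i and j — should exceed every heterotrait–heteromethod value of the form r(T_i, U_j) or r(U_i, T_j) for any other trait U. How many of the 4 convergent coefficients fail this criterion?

Each convergent coefficient versus the relevant comparison correlations:
Com (methods 1·2): 0.48 vs {0.21, 0.27, 0.12, 0.15, 0.12, 0.09} → pass.
Gri (methods 1·2): 0.47 vs {0.27, 0.21, 0.06, 0.14, 0.31, 0.24} → pass.
Opt (methods 1·2): 0.29 vs {0.15, 0.12, 0.14, 0.06, 0.13, 0.05} → pass.
PC (methods 1·2): 0.59 vs {0.09, 0.12, 0.24, 0.31, 0.05, 0.13} → pass.
0 of 4 fail.

0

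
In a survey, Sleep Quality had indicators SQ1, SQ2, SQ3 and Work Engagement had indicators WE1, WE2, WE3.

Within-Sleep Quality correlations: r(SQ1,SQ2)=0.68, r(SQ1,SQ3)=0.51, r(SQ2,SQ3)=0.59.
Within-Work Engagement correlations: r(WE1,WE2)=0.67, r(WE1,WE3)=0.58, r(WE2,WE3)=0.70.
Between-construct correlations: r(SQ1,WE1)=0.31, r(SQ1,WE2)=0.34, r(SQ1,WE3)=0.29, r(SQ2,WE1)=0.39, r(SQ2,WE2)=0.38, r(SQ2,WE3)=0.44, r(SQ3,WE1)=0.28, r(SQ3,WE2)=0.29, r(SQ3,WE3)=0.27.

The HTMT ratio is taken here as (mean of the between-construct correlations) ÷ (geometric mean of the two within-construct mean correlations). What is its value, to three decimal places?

0.535

Between-construct mean = 2.99/9 = 0.3322.
Mean within-SQ = 1.78/3 = 0.5933; mean within-WE = 1.95/3 = 0.6500.
Geometric mean = √(0.5933 × 0.6500) = 0.6210.
HTMT = 0.3322 / 0.6210 = 0.535.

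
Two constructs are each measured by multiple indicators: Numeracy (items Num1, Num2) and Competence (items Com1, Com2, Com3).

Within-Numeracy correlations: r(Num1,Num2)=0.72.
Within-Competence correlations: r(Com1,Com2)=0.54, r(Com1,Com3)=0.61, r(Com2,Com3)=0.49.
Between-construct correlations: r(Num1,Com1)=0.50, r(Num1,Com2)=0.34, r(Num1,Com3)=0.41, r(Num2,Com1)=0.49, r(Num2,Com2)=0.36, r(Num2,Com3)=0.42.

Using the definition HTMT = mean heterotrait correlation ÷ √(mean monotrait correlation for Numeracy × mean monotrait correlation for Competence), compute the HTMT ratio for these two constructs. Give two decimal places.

0.67

Mean heterotrait r = 2.52/6 = 0.4200.
Mean within-Num = 0.72/1 = 0.7200; mean within-Com = 1.64/3 = 0.5467.
Geometric mean = √(0.7200 × 0.5467) = 0.6274.
HTMT = 0.4200 / 0.6274 = 0.67.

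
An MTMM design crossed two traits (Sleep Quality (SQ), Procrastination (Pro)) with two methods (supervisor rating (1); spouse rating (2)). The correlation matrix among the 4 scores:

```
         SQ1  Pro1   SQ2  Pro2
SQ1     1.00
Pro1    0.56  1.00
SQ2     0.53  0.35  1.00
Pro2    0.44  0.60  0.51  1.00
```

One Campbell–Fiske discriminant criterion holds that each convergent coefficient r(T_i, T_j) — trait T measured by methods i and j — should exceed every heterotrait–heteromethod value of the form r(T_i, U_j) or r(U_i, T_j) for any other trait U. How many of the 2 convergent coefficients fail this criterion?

0

Checking each validity diagonal entry against its comparison values:
SQ (methods 1·2): 0.53 vs {0.44, 0.35} → pass.
Pro (methods 1·2): 0.60 vs {0.35, 0.44} → pass.
0 of 2 fail.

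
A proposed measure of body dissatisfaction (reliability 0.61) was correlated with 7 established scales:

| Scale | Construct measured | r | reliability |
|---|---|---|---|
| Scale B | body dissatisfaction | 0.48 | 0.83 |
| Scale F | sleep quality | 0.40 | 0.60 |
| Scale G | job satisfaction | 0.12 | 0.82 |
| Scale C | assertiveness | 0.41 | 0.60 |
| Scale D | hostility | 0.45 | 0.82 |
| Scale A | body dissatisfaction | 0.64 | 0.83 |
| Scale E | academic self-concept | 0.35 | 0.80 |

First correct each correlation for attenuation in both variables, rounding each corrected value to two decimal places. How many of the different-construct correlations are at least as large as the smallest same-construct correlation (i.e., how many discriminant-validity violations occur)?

1

Disattenuated r (r / √(r_scale · r_new)):
  Scale B (conv): 0.48 / √(0.83·0.61) = 0.67
  Scale F (disc): 0.40 / √(0.60·0.61) = 0.66
  Scale G (disc): 0.12 / √(0.82·0.61) = 0.17
  Scale C (disc): 0.41 / √(0.60·0.61) = 0.68
  Scale D (disc): 0.45 / √(0.82·0.61) = 0.64
  Scale A (conv): 0.64 / √(0.83·0.61) = 0.90
  Scale E (disc): 0.35 / √(0.80·0.61) = 0.50
Smallest convergent = 0.67. Discriminant values: 0.66, 0.17, 0.68, 0.64, 0.50; count ≥ 0.67 → 1.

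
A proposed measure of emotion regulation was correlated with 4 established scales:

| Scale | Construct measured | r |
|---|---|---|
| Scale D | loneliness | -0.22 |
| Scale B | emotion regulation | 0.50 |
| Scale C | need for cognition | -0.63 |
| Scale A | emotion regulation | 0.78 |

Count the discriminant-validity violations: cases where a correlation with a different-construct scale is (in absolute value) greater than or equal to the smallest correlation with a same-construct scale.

Convergent (same construct = emotion regulation): Scale B, Scale A.
Smallest convergent = 0.50. Discriminant |r|: 0.22, 0.63; count ≥ 0.50 → 1.

1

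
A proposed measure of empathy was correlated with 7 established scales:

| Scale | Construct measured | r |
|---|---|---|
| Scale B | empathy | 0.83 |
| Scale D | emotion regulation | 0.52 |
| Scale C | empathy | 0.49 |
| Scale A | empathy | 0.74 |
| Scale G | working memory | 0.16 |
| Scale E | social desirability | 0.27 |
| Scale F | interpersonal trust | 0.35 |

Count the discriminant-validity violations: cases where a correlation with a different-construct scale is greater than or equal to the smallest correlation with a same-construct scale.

1

Convergent (same construct = empathy): Scale B, Scale C, Scale A.
Smallest convergent = 0.49. Discriminant values: 0.52, 0.16, 0.27, 0.35; count ≥ 0.49 → 1.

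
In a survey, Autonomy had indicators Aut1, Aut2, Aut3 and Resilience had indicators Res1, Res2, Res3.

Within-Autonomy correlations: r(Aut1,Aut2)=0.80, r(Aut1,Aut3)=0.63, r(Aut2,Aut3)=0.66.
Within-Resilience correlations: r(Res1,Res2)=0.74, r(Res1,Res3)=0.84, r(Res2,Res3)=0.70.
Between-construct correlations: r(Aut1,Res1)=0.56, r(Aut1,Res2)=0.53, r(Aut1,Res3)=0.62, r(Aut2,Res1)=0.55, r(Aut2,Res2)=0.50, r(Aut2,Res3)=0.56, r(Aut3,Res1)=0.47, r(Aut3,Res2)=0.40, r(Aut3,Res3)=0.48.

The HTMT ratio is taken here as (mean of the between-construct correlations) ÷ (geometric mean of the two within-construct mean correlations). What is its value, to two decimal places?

Mean heterotrait r = 4.67/9 = 0.5189.
Mean within-Aut = 2.09/3 = 0.6967; mean within-Res = 2.28/3 = 0.7600.
Geometric mean = √(0.6967 × 0.7600) = 0.7277.
HTMT = 0.5189 / 0.7277 = 0.71.

0.71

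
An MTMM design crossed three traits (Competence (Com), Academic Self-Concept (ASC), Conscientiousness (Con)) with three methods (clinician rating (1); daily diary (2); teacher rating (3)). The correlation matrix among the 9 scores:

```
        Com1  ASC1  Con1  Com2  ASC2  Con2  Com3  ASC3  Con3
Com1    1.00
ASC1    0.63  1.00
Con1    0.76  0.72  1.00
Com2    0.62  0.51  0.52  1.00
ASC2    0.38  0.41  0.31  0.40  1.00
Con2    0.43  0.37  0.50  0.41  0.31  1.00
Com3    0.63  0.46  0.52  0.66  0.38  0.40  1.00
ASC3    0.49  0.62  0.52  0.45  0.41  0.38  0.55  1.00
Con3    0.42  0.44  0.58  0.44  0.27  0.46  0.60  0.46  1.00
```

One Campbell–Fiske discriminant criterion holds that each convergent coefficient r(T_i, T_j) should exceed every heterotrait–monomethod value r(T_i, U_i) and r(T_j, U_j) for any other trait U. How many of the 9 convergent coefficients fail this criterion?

Convergent coefficients and their comparison sets:
Com (methods 1·2): 0.62 vs {0.63, 0.40, 0.76, 0.41} → fail.
Com (methods 1·3): 0.63 vs {0.63, 0.55, 0.76, 0.60} → fail.
Com (methods 2·3): 0.66 vs {0.40, 0.55, 0.41, 0.60} → pass.
ASC (methods 1·2): 0.41 vs {0.63, 0.40, 0.72, 0.31} → fail.
ASC (methods 1·3): 0.62 vs {0.63, 0.55, 0.72, 0.46} → fail.
ASC (methods 2·3): 0.41 vs {0.40, 0.55, 0.31, 0.46} → fail.
Con (methods 1·2): 0.50 vs {0.76, 0.41, 0.72, 0.31} → fail.
Con (methods 1·3): 0.58 vs {0.76, 0.60, 0.72, 0.46} → fail.
Con (methods 2·3): 0.46 vs {0.41, 0.60, 0.31, 0.46} → fail.
8 of 9 fail.

8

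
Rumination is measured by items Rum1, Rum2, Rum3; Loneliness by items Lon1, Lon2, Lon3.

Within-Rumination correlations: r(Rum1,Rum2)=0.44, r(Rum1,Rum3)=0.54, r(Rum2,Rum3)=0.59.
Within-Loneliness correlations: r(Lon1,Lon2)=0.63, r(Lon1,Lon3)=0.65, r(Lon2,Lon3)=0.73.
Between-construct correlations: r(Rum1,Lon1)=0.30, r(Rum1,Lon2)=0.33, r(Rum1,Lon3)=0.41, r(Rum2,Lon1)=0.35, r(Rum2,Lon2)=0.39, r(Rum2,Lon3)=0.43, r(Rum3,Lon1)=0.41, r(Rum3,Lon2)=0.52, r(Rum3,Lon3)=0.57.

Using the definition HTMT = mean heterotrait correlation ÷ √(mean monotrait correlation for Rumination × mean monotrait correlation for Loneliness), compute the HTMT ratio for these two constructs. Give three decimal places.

0.696

Mean heterotrait r = 3.71/9 = 0.4122.
Mean within-Rum = 1.57/3 = 0.5233; mean within-Lon = 2.01/3 = 0.6700.
Geometric mean = √(0.5233 × 0.6700) = 0.5921.
HTMT = 0.4122 / 0.5921 = 0.696.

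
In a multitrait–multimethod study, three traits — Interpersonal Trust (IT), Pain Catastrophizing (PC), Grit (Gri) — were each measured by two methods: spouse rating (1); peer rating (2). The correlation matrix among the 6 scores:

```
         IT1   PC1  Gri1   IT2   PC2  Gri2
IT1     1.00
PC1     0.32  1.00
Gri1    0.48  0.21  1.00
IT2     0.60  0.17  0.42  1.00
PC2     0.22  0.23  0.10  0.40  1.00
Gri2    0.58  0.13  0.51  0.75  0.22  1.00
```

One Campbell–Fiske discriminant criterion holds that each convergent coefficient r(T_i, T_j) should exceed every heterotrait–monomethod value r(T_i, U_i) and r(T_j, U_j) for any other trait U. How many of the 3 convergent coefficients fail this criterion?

3

Checking each validity diagonal entry against its comparison values:
IT (methods 1·2): 0.60 vs {0.32, 0.40, 0.48, 0.75} → fail.
PC (methods 1·2): 0.23 vs {0.32, 0.40, 0.21, 0.22} → fail.
Gri (methods 1·2): 0.51 vs {0.48, 0.75, 0.21, 0.22} → fail.
3 of 3 fail.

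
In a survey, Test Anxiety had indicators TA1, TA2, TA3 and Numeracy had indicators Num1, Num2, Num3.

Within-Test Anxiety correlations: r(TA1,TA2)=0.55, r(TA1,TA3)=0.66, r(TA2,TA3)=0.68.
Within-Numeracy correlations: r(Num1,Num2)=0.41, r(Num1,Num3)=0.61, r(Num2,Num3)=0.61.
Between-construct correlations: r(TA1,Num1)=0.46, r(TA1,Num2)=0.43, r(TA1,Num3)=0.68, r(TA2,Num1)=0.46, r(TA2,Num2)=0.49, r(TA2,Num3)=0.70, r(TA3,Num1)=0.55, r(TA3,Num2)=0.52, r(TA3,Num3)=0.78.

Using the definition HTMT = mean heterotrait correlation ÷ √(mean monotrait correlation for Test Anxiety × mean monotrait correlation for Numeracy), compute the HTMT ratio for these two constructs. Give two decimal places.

0.96

Mean heterotrait r = 5.07/9 = 0.5633.
Mean within-TA = 1.89/3 = 0.6300; mean within-Num = 1.63/3 = 0.5433.
Geometric mean = √(0.6300 × 0.5433) = 0.5850.
HTMT = 0.5633 / 0.5850 = 0.96.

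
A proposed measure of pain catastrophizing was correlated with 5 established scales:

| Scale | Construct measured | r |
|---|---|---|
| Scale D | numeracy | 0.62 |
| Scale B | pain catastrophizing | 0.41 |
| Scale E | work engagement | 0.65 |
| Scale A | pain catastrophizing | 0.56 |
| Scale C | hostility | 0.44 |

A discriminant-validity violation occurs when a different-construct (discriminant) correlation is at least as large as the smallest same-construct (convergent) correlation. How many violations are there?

3

Convergent (same construct = pain catastrophizing): Scale B, Scale A.
Smallest convergent = 0.41. Discriminant values: 0.62, 0.65, 0.44; count ≥ 0.41 → 3.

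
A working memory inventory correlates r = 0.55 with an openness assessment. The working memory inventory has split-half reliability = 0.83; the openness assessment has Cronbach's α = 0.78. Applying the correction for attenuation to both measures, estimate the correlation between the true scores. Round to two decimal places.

r_true = r_obs / √(r_xx · r_yy) = 0.55 / √(0.83 × 0.78) = 0.55 / √0.6474 = 0.55 / 0.8046 ≈ 0.68.

0.68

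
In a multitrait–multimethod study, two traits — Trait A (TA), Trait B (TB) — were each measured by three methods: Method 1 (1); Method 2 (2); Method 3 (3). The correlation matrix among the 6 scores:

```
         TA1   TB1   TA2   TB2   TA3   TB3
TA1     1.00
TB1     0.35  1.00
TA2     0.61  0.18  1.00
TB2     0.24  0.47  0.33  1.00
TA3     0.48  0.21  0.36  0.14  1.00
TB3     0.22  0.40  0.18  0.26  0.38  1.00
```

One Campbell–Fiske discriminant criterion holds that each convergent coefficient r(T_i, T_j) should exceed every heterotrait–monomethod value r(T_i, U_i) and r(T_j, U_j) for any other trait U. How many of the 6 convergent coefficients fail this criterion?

Checking each validity diagonal entry against its comparison values:
TA (methods 1·2): 0.61 vs {0.35, 0.33} → pass.
TA (methods 1·3): 0.48 vs {0.35, 0.38} → pass.
TA (methods 2·3): 0.36 vs {0.33, 0.38} → fail.
TB (methods 1·2): 0.47 vs {0.35, 0.33} → pass.
TB (methods 1·3): 0.40 vs {0.35, 0.38} → pass.
TB (methods 2·3): 0.26 vs {0.33, 0.38} → fail.
2 of 6 fail.

2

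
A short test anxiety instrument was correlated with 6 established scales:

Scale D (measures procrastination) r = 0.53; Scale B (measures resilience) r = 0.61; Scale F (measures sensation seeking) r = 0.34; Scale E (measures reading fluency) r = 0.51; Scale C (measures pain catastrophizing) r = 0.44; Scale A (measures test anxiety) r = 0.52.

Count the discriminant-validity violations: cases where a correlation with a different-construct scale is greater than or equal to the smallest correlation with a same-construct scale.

2

Convergent (same construct = test anxiety): Scale A.
Smallest convergent = 0.52. Discriminant values: 0.53, 0.61, 0.34, 0.51, 0.44; count ≥ 0.52 → 2.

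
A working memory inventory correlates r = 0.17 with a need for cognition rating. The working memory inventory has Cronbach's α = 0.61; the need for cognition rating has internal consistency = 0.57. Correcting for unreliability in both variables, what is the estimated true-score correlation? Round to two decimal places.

r_true = r_obs / √(r_xx · r_yy) = 0.17 / √(0.61 × 0.57) = 0.17 / √0.3477 = 0.17 / 0.5897 ≈ 0.29.

0.29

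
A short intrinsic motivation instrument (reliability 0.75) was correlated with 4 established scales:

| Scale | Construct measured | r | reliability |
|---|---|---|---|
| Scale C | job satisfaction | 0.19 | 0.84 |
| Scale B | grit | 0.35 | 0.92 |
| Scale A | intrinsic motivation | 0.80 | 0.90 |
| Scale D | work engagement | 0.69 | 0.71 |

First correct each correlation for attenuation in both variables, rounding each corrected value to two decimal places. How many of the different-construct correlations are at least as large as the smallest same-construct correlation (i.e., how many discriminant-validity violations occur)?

Disattenuated r (r / √(r_scale · r_new)):
  Scale C (disc): 0.19 / √(0.84·0.75) = 0.24
  Scale B (disc): 0.35 / √(0.92·0.75) = 0.42
  Scale A (conv): 0.80 / √(0.90·0.75) = 0.97
  Scale D (disc): 0.69 / √(0.71·0.75) = 0.95
Smallest convergent = 0.97. Discriminant values: 0.24, 0.42, 0.95; count ≥ 0.97 → 0.

0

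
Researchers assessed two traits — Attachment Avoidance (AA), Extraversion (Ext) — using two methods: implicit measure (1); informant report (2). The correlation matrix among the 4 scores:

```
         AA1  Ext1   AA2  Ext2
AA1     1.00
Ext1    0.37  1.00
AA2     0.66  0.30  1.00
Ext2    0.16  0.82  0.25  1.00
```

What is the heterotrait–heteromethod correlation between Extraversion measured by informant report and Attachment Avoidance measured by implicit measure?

Different traits and methods: r(Ext2, AA1) = 0.16.

0.16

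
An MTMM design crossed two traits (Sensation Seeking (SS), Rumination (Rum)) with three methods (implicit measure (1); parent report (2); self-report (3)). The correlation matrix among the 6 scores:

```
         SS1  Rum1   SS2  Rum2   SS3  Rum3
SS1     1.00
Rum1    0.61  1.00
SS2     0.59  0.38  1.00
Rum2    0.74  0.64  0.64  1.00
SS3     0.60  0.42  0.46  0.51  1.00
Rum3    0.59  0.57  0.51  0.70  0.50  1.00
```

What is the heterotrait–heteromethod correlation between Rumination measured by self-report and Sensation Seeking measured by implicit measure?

0.59

Different traits and methods: r(Rum3, SS1) = 0.59.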